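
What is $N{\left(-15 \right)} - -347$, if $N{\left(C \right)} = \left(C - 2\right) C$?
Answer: $602$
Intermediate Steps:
$N{\left(C \right)} = C \left(-2 + C\right)$ ($N{\left(C \right)} = \left(-2 + C\right) C = C \left(-2 + C\right)$)
$N{\left(-15 \right)} - -347 = - 15 \left(-2 - 15\right) - -347 = \left(-15\right) \left(-17\right) + 347 = 255 + 347 = 602$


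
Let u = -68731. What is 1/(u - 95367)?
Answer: -1/164098 ≈ -6.0939e-6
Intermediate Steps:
1/(u - 95367) = 1/(-68731 - 95367) = 1/(-164098) = -1/164098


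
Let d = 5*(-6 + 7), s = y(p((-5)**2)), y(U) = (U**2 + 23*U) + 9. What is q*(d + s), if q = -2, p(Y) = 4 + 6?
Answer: -688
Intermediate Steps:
p(Y) = 10
y(U) = 9 + U**2 + 23*U
s = 339 (s = 9 + 10**2 + 23*10 = 9 + 100 + 230 = 339)
d = 5 (d = 5*1 = 5)
q*(d + s) = -2*(5 + 339) = -2*344 = -688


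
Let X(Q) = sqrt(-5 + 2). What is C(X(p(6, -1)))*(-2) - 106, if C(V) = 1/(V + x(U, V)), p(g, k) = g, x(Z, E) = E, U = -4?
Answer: -106 + I*sqrt(3)/3 ≈ -106.0 + 0.57735*I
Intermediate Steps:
X(Q) = I*sqrt(3) (X(Q) = sqrt(-3) = I*sqrt(3))
C(V) = 1/(2*V) (C(V) = 1/(V + V) = 1/(2*V))
C(X(p(6, -1)))*(-2) - 106 = (1/(2*((I*sqrt(3)))))*(-2) - 106 = ((-I*sqrt(3)/3)/2)*(-2) - 106 = -I*sqrt(3)/6*(-2) - 106 = I*sqrt(3)/3 - 106 = -106 + I*sqrt(3)/3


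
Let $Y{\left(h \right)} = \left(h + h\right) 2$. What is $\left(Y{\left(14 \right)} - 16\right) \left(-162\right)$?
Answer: $-6480$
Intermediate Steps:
$Y{\left(h \right)} = 4 h$ ($Y{\left(h \right)} = 2 h 2 = 4 h$)
$\left(Y{\left(14 \right)} - 16\right) \left(-162\right) = \left(4 \cdot 14 - 16\right) \left(-162\right) = \left(56 - 16\right) \left(-162\right) = 40 \left(-162\right) = -6480$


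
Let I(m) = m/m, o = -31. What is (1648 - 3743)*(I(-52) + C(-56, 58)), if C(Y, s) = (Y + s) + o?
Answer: 58660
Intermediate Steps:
I(m) = 1
C(Y, s) = -31 + Y + s (C(Y, s) = (Y + s) - 31 = -31 + Y + s)
(1648 - 3743)*(I(-52) + C(-56, 58)) = (1648 - 3743)*(1 + (-31 - 56 + 58)) = -2095*(1 - 29) = -2095*(-28) = 58660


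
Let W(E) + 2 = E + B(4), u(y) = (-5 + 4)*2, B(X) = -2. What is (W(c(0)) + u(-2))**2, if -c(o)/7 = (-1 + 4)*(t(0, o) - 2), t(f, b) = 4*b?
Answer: 1296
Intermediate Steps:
c(o) = 42 - 84*o (c(o) = -7*(-1 + 4)*(4*o - 2) = -21*(-2 + 4*o) = -7*(-6 + 12*o) = 42 - 84*o)
u(y) = -2 (u(y) = -1*2 = -2)
W(E) = -4 + E (W(E) = -2 + (E - 2) = -2 + (-2 + E) = -4 + E)
(W(c(0)) + u(-2))**2 = ((-4 + (42 - 84*0)) - 2)**2 = ((-4 + (42 + 0)) - 2)**2 = ((-4 + 42) - 2)**2 = (38 - 2)**2 = 36**2 = 1296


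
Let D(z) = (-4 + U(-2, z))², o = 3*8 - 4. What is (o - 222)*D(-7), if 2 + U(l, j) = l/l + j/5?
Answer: -206848/25 ≈ -8273.9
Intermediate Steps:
o = 20 (o = 24 - 4 = 20)
U(l, j) = -1 + j/5 (U(l, j) = -2 + (l/l + j/5) = -2 + (1 + j*(⅕)) = -2 + (1 + j/5) = -1 + j/5)
D(z) = (-5 + z/5)² (D(z) = (-4 + (-1 + z/5))² = (-5 + z/5)²)
(o - 222)*D(-7) = (20 - 222)*((-25 - 7)²/25) = -202*(-32)²/25 = -202*1024/25 = -206848/25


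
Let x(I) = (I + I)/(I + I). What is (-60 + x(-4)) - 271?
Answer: -330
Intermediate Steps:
x(I) = 1 (x(I) = (2*I)/((2*I)) = (2*I)*(1/(2*I)) = 1)
(-60 + x(-4)) - 271 = (-60 + 1) - 271 = -59 - 271 = -330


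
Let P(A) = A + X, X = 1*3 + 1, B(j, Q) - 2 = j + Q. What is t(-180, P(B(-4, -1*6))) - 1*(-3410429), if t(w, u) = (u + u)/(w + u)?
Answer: 78439868/23 ≈ 3.4104e+6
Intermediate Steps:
B(j, Q) = 2 + Q + j (B(j, Q) = 2 + (j + Q) = 2 + (Q + j) = 2 + Q + j)
X = 4 (X = 3 + 1 = 4)
P(A) = 4 + A (P(A) = A + 4 = 4 + A)
t(w, u) = 2*u/(u + w) (t(w, u) = (2*u)/(u + w) = 2*u/(u + w))
t(-180, P(B(-4, -1*6))) - 1*(-3410429) = 2*(4 + (2 - 1*6 - 4))/((4 + (2 - 1*6 - 4)) - 180) - 1*(-3410429) = 2*(4 + (2 - 6 - 4))/((4 + (2 - 6 - 4)) - 180) + 3410429 = 2*(4 - 8)/((4 - 8) - 180) + 3410429 = 2*(-4)/(-4 - 180) + 3410429 = 2*(-4)/(-184) + 3410429 = 2*(-4)*(-1/184) + 3410429 = 1/23 + 3410429 = 78439868/23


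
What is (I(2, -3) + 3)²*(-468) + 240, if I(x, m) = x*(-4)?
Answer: -11460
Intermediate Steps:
I(x, m) = -4*x
(I(2, -3) + 3)²*(-468) + 240 = (-4*2 + 3)²*(-468) + 240 = (-8 + 3)²*(-468) + 240 = (-5)²*(-468) + 240 = 25*(-468) + 240 = -11700 + 240 = -11460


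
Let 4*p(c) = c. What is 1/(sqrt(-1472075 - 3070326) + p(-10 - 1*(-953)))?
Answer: 3772/73567665 - 16*I*sqrt(4542401)/73567665 ≈ 5.1273e-5 - 0.00046353*I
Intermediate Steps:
p(c) = c/4
1/(sqrt(-1472075 - 3070326) + p(-10 - 1*(-953))) = 1/(sqrt(-1472075 - 3070326) + (-10 - 1*(-953))/4) = 1/(sqrt(-4542401) + (-10 + 953)/4) = 1/(I*sqrt(4542401) + (1/4)*943) = 1/(I*sqrt(4542401) + 943/4) = 1/(943/4 + I*sqrt(4542401))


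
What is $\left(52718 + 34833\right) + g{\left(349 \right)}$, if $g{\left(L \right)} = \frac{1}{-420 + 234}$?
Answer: $\frac{16284485}{186} \approx 87551.0$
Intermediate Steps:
$g{\left(L \right)} = - \frac{1}{186}$ ($g{\left(L \right)} = \frac{1}{-186} = - \frac{1}{186}$)
$\left(52718 + 34833\right) + g{\left(349 \right)} = \left(52718 + 34833\right) - \frac{1}{186} = 87551 - \frac{1}{186} = \frac{16284485}{186}$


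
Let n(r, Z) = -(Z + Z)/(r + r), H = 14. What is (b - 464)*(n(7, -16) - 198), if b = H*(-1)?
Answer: 654860/7 ≈ 93551.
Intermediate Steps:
n(r, Z) = -Z/r (n(r, Z) = -2*Z/(2*r) = -2*Z*1/(2*r) = -Z/r)
b = -14 (b = 14*(-1) = -14)
(b - 464)*(n(7, -16) - 198) = (-14 - 464)*(-1*(-16)/7 - 198) = -478*(-1*(-16)*⅐ - 198) = -478*(16/7 - 198) = -478*(-1370/7) = 654860/7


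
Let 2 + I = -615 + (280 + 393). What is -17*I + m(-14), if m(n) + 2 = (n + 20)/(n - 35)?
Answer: -46752/49 ≈ -954.12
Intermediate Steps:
m(n) = -2 + (20 + n)/(-35 + n) (m(n) = -2 + (n + 20)/(n - 35) = -2 + (20 + n)/(-35 + n))
I = 56 (I = -2 + (-615 + (280 + 393)) = -2 + (-615 + 673) = -2 + 58 = 56)
-17*I + m(-14) = -17*56 + (90 - 1*(-14))/(-35 - 14) = -952 + (90 + 14)/(-49) = -952 - 1/49*104 = -952 - 104/49 = -46752/49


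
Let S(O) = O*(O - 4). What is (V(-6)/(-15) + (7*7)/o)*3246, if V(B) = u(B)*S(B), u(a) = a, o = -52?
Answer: 1945977/26 ≈ 74845.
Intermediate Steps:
S(O) = O*(-4 + O)
V(B) = B²*(-4 + B) (V(B) = B*(B*(-4 + B)) = B²*(-4 + B))
(V(-6)/(-15) + (7*7)/o)*3246 = (((-6)²*(-4 - 6))/(-15) + (7*7)/(-52))*3246 = ((36*(-10))*(-1/15) + 49*(-1/52))*3246 = (-360*(-1/15) - 49/52)*3246 = (24 - 49/52)*3246 = (1199/52)*3246 = 1945977/26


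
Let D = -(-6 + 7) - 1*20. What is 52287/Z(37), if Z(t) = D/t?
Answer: -644873/7 ≈ -92125.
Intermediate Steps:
D = -21 (D = -1*1 - 20 = -1 - 20 = -21)
Z(t) = -21/t
52287/Z(37) = 52287/((-21/37)) = 52287/((-21*1/37)) = 52287/(-21/37) = 52287*(-37/21) = -644873/7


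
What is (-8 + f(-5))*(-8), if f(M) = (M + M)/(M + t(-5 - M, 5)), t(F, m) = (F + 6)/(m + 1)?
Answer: 44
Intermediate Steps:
t(F, m) = (6 + F)/(1 + m)
f(M) = 2*M/(1/6 + 5*M/6) (f(M) = (M + M)/(M + (6 + (-5 - M))/(1 + 5)) = (2*M)/(M + (1 - M)/6) = (2*M)/(M + (1/6 - M/6)) = (2*M)/(1/6 + 5*M/6) = 2*M/(1/6 + 5*M/6))
(-8 + f(-5))*(-8) = (-8 + 12*(-5)/(1 + 5*(-5)))*(-8) = (-8 + 12*(-5)/(1 - 25))*(-8) = (-8 + 12*(-5)/(-24))*(-8) = (-8 + 12*(-5)*(-1/24))*(-8) = (-8 + 5/2)*(-8) = -11/2*(-8) = 44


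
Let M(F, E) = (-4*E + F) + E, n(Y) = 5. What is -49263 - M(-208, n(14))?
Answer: -49040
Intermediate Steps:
M(F, E) = F - 3*E (M(F, E) = (F - 4*E) + E = F - 3*E)
-49263 - M(-208, n(14)) = -49263 - (-208 - 3*5) = -49263 - (-208 - 15) = -49263 - 1*(-223) = -49263 + 223 = -49040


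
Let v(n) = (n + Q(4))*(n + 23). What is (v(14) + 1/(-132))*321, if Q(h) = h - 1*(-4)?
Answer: 11496829/44 ≈ 2.6129e+5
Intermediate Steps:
Q(h) = 4 + h (Q(h) = h + 4 = 4 + h)
v(n) = (8 + n)*(23 + n) (v(n) = (n + (4 + 4))*(n + 23) = (n + 8)*(23 + n) = (8 + n)*(23 + n))
(v(14) + 1/(-132))*321 = ((184 + 14**2 + 31*14) + 1/(-132))*321 = ((184 + 196 + 434) - 1/132)*321 = (814 - 1/132)*321 = (107447/132)*321 = 11496829/44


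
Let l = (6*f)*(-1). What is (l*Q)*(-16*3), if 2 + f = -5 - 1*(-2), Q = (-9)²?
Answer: -116640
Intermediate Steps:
Q = 81
f = -5 (f = -2 + (-5 - 1*(-2)) = -2 + (-5 + 2) = -2 - 3 = -5)
l = 30 (l = (6*(-5))*(-1) = -30*(-1) = 30)
(l*Q)*(-16*3) = (30*81)*(-16*3) = 2430*(-48) = -116640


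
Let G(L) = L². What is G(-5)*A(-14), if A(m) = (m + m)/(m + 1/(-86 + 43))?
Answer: 30100/603 ≈ 49.917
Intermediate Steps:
A(m) = 2*m/(-1/43 + m) (A(m) = (2*m)/(m + 1/(-43)) = (2*m)/(m - 1/43) = (2*m)/(-1/43 + m) = 2*m/(-1/43 + m))
G(-5)*A(-14) = (-5)²*(86*(-14)/(-1 + 43*(-14))) = 25*(86*(-14)/(-1 - 602)) = 25*(86*(-14)/(-603)) = 25*(86*(-14)*(-1/603)) = 25*(1204/603) = 30100/603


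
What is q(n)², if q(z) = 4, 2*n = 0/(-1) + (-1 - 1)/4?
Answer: 16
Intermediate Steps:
n = -¼ (n = (0/(-1) + (-1 - 1)/4)/2 = (0*(-1) - 2*¼)/2 = (0 - ½)/2 = (½)*(-½) = -¼ ≈ -0.25000)
q(n)² = 4² = 16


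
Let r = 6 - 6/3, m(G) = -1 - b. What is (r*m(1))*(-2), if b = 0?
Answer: 8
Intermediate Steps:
m(G) = -1 (m(G) = -1 - 1*0 = -1 + 0 = -1)
r = 4 (r = 6 - 6/3 = 6 - 1*2 = 6 - 2 = 4)
(r*m(1))*(-2) = (4*(-1))*(-2) = -4*(-2) = 8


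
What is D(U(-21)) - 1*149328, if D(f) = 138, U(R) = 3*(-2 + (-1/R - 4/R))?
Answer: -149190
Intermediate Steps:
U(R) = -6 - 15/R (U(R) = 3*(-2 - 5/R) = -6 - 15/R)
D(U(-21)) - 1*149328 = 138 - 1*149328 = 138 - 149328 = -149190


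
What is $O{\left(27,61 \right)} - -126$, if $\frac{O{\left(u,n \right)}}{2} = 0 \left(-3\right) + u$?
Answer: $180$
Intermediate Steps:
$O{\left(u,n \right)} = 2 u$ ($O{\left(u,n \right)} = 2 \left(0 \left(-3\right) + u\right) = 2 \left(0 + u\right) = 2 u$)
$O{\left(27,61 \right)} - -126 = 2 \cdot 27 - -126 = 54 + 126 = 180$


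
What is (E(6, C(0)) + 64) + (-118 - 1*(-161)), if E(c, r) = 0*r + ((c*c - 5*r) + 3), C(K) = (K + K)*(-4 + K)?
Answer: 146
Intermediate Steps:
C(K) = 2*K*(-4 + K) (C(K) = (2*K)*(-4 + K) = 2*K*(-4 + K))
E(c, r) = 3 + c**2 - 5*r (E(c, r) = 0 + ((c**2 - 5*r) + 3) = 0 + (3 + c**2 - 5*r) = 3 + c**2 - 5*r)
(E(6, C(0)) + 64) + (-118 - 1*(-161)) = ((3 + 6**2 - 10*0*(-4 + 0)) + 64) + (-118 - 1*(-161)) = ((3 + 36 - 10*0*(-4)) + 64) + (-118 + 161) = ((3 + 36 - 5*0) + 64) + 43 = ((3 + 36 + 0) + 64) + 43 = (39 + 64) + 43 = 103 + 43 = 146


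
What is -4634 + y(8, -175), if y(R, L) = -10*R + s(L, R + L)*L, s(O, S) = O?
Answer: 25911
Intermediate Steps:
y(R, L) = L**2 - 10*R (y(R, L) = -10*R + L*L = -10*R + L**2 = L**2 - 10*R)
-4634 + y(8, -175) = -4634 + ((-175)**2 - 10*8) = -4634 + (30625 - 80) = -4634 + 30545 = 25911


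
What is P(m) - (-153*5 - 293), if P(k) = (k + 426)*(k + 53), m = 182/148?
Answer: 132664603/5476 ≈ 24227.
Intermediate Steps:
m = 91/74 (m = 182*(1/148) = 91/74 ≈ 1.2297)
P(k) = (53 + k)*(426 + k) (P(k) = (426 + k)*(53 + k) = (53 + k)*(426 + k))
P(m) - (-153*5 - 293) = (22578 + (91/74)² + 479*(91/74)) - (-153*5 - 293) = (22578 + 8281/5476 + 43589/74) - (-765 - 293) = 126870995/5476 - 1*(-1058) = 126870995/5476 + 1058 = 132664603/5476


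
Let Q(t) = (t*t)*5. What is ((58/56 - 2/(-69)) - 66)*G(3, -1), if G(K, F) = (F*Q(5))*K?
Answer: 15681875/644 ≈ 24351.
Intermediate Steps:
Q(t) = 5*t² (Q(t) = t²*5 = 5*t²)
G(K, F) = 125*F*K (G(K, F) = (F*(5*5²))*K = (F*(5*25))*K = (F*125)*K = (125*F)*K = 125*F*K)
((58/56 - 2/(-69)) - 66)*G(3, -1) = ((58/56 - 2/(-69)) - 66)*(125*(-1)*3) = ((58*(1/56) - 2*(-1/69)) - 66)*(-375) = ((29/28 + 2/69) - 66)*(-375) = (2057/1932 - 66)*(-375) = -125455/1932*(-375) = 15681875/644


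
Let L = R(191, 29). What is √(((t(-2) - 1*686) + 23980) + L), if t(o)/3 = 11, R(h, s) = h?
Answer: √23518 ≈ 153.36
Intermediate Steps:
L = 191
t(o) = 33 (t(o) = 3*11 = 33)
√(((t(-2) - 1*686) + 23980) + L) = √(((33 - 1*686) + 23980) + 191) = √(((33 - 686) + 23980) + 191) = √((-653 + 23980) + 191) = √(23327 + 191) = √23518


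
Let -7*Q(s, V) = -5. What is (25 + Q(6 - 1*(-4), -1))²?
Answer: 32400/49 ≈ 661.22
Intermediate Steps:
Q(s, V) = 5/7 (Q(s, V) = -⅐*(-5) = 5/7)
(25 + Q(6 - 1*(-4), -1))² = (25 + 5/7)² = (180/7)² = 32400/49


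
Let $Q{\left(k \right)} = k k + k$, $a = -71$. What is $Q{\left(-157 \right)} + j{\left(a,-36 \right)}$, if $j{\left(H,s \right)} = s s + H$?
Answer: $25717$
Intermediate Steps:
$j{\left(H,s \right)} = H + s^{2}$ ($j{\left(H,s \right)} = s^{2} + H = H + s^{2}$)
$Q{\left(k \right)} = k + k^{2}$ ($Q{\left(k \right)} = k^{2} + k = k + k^{2}$)
$Q{\left(-157 \right)} + j{\left(a,-36 \right)} = - 157 \left(1 - 157\right) - \left(71 - \left(-36\right)^{2}\right) = \left(-157\right) \left(-156\right) + \left(-71 + 1296\right) = 24492 + 1225 = 25717$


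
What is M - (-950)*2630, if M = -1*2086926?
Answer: 411574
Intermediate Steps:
M = -2086926
M - (-950)*2630 = -2086926 - (-950)*2630 = -2086926 - 1*(-2498500) = -2086926 + 2498500 = 411574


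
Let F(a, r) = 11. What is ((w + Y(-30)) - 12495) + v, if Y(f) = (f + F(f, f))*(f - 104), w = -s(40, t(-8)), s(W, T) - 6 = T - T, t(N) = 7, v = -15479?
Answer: -25434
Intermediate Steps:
s(W, T) = 6 (s(W, T) = 6 + (T - T) = 6 + 0 = 6)
w = -6 (w = -1*6 = -6)
Y(f) = (-104 + f)*(11 + f) (Y(f) = (f + 11)*(f - 104) = (11 + f)*(-104 + f) = (-104 + f)*(11 + f))
((w + Y(-30)) - 12495) + v = ((-6 + (-1144 + (-30)**2 - 93*(-30))) - 12495) - 15479 = ((-6 + (-1144 + 900 + 2790)) - 12495) - 15479 = ((-6 + 2546) - 12495) - 15479 = (2540 - 12495) - 15479 = -9955 - 15479 = -25434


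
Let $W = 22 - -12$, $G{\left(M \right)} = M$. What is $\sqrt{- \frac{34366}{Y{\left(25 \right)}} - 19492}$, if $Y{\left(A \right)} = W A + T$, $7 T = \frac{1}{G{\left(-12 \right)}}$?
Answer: $\frac{2 i \sqrt{24893190879187}}{71399} \approx 139.76 i$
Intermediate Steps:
$T = - \frac{1}{84}$ ($T = \frac{1}{7 \left(-12\right)} = \frac{1}{7} \left(- \frac{1}{12}\right) = - \frac{1}{84} \approx -0.011905$)
$W = 34$ ($W = 22 + 12 = 34$)
$Y{\left(A \right)} = - \frac{1}{84} + 34 A$ ($Y{\left(A \right)} = 34 A - \frac{1}{84} = - \frac{1}{84} + 34 A$)
$\sqrt{- \frac{34366}{Y{\left(25 \right)}} - 19492} = \sqrt{- \frac{34366}{- \frac{1}{84} + 34 \cdot 25} - 19492} = \sqrt{- \frac{34366}{- \frac{1}{84} + 850} - 19492} = \sqrt{- \frac{34366}{\frac{71399}{84}} - 19492} = \sqrt{\left(-34366\right) \frac{84}{71399} - 19492} = \sqrt{- \frac{2886744}{71399} - 19492} = \sqrt{- \frac{1394596052}{71399}} = \frac{2 i \sqrt{24893190879187}}{71399}$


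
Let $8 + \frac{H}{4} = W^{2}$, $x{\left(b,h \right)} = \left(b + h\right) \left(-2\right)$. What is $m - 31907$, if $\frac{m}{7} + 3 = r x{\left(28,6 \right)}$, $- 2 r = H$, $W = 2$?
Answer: $-35736$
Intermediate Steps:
$x{\left(b,h \right)} = - 2 b - 2 h$
$H = -16$ ($H = -32 + 4 \cdot 2^{2} = -32 + 4 \cdot 4 = -32 + 16 = -16$)
$r = 8$ ($r = \left(- \frac{1}{2}\right) \left(-16\right) = 8$)
$m = -3829$ ($m = -21 + 7 \cdot 8 \left(\left(-2\right) 28 - 12\right) = -21 + 7 \cdot 8 \left(-56 - 12\right) = -21 + 7 \cdot 8 \left(-68\right) = -21 + 7 \left(-544\right) = -21 - 3808 = -3829$)
$m - 31907 = -3829 - 31907 = -35736$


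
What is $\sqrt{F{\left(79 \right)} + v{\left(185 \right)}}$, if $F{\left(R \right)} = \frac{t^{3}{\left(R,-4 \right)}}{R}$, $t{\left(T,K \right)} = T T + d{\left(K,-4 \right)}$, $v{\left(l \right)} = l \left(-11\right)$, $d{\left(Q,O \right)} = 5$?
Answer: $\frac{\sqrt{19250089119509}}{79} \approx 55538.0$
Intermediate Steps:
$v{\left(l \right)} = - 11 l$
$t{\left(T,K \right)} = 5 + T^{2}$ ($t{\left(T,K \right)} = T T + 5 = T^{2} + 5 = 5 + T^{2}$)
$F{\left(R \right)} = \frac{\left(5 + R^{2}\right)^{3}}{R}$
$\sqrt{F{\left(79 \right)} + v{\left(185 \right)}} = \sqrt{\frac{\left(5 + 79^{2}\right)^{3}}{79} - 2035} = \sqrt{\frac{\left(5 + 6241\right)^{3}}{79} - 2035} = \sqrt{\frac{6246^{3}}{79} - 2035} = \sqrt{\frac{1}{79} \cdot 243672174936 - 2035} = \sqrt{\frac{243672174936}{79} - 2035} = \sqrt{\frac{243672014171}{79}} = \frac{\sqrt{19250089119509}}{79}$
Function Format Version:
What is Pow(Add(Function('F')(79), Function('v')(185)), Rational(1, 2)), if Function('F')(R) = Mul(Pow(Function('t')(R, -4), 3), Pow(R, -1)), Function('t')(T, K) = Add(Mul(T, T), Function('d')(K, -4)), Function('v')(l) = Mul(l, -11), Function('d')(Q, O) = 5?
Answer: Mul(Rational(1, 79), Pow(19250089119509, Rational(1, 2))) ≈ 55538.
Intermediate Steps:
Function('v')(l) = Mul(-11, l)
Function('t')(T, K) = Add(5, Pow(T, 2)) (Function('t')(T, K) = Add(Mul(T, T), 5) = Add(Pow(T, 2), 5) = Add(5, Pow(T, 2)))
Function('F')(R) = Mul(Pow(R, -1), Pow(Add(5, Pow(R, 2)), 3)) (Function('F')(R) = Mul(Pow(Add(5, Pow(R, 2)), 3), Pow(R, -1)) = Mul(Pow(R, -1), Pow(Add(5, Pow(R, 2)), 3)))
Pow(Add(Function('F')(79), Function('v')(185)), Rational(1, 2)) = Pow(Add(Mul(Pow(79, -1), Pow(Add(5, Pow(79, 2)), 3)), Mul(-11, 185)), Rational(1, 2)) = Pow(Add(Mul(Rational(1, 79), Pow(Add(5, 6241), 3)), -2035), Rational(1, 2)) = Pow(Add(Mul(Rational(1, 79), Pow(6246, 3)), -2035), Rational(1, 2)) = Pow(Add(Mul(Rational(1, 79), 243672174936), -2035), Rational(1, 2)) = Pow(Add(Rational(243672174936, 79), -2035), Rational(1, 2)) = Pow(Rational(243672014171, 79), Rational(1, 2)) = Mul(Rational(1, 79), Pow(19250089119509, Rational(1, 2)))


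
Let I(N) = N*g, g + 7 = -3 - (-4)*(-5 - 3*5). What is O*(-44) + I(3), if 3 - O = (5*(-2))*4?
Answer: -2162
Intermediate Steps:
O = 43 (O = 3 - 5*(-2)*4 = 3 - (-10)*4 = 3 - 1*(-40) = 3 + 40 = 43)
g = -90 (g = -7 + (-3 - (-4)*(-5 - 3*5)) = -7 + (-3 - (-4)*(-5 - 15)) = -7 + (-3 - (-4)*(-20)) = -7 + (-3 - 1*80) = -7 + (-3 - 80) = -7 - 83 = -90)
I(N) = -90*N (I(N) = N*(-90) = -90*N)
O*(-44) + I(3) = 43*(-44) - 90*3 = -1892 - 270 = -2162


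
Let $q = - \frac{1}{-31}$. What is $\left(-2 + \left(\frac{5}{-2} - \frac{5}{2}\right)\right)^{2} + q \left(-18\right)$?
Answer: $\frac{1501}{31} \approx 48.419$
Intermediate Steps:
$q = \frac{1}{31}$ ($q = \left(-1\right) \left(- \frac{1}{31}\right) = \frac{1}{31} \approx 0.032258$)
$\left(-2 + \left(\frac{5}{-2} - \frac{5}{2}\right)\right)^{2} + q \left(-18\right) = \left(-2 + \left(\frac{5}{-2} - \frac{5}{2}\right)\right)^{2} + \frac{1}{31} \left(-18\right) = \left(-2 + \left(5 \left(- \frac{1}{2}\right) - \frac{5}{2}\right)\right)^{2} - \frac{18}{31} = \left(-2 - 5\right)^{2} - \frac{18}{31} = \left(-7\right)^{2} - \frac{18}{31} = 49 - \frac{18}{31} = \frac{1501}{31}$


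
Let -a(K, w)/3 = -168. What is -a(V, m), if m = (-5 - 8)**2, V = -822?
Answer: -504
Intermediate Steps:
m = 169 (m = (-13)**2 = 169)
a(K, w) = 504 (a(K, w) = -3*(-168) = 504)
-a(V, m) = -1*504 = -504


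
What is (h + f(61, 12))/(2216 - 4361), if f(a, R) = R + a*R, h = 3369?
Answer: -1371/715 ≈ -1.9175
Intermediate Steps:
f(a, R) = R + R*a
(h + f(61, 12))/(2216 - 4361) = (3369 + 12*(1 + 61))/(2216 - 4361) = (3369 + 12*62)/(-2145) = (3369 + 744)*(-1/2145) = 4113*(-1/2145) = -1371/715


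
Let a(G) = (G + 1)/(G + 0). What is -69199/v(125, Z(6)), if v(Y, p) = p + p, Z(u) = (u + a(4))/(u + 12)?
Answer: -2491164/29 ≈ -85902.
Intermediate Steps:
a(G) = (1 + G)/G
Z(u) = (5/4 + u)/(12 + u) (Z(u) = (u + (1 + 4)/4)/(u + 12) = (u + (¼)*5)/(12 + u) = (u + 5/4)/(12 + u) = (5/4 + u)/(12 + u))
v(Y, p) = 2*p
-69199/v(125, Z(6)) = -69199*(12 + 6)/(2*(5/4 + 6)) = -69199/(2*((29/4)/18)) = -69199/(2*((1/18)*(29/4))) = -69199/(2*(29/72)) = -69199/29/36 = -69199*36/29 = -2491164/29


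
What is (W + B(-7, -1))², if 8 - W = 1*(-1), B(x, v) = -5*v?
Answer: 196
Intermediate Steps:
W = 9 (W = 8 - (-1) = 8 - 1*(-1) = 8 + 1 = 9)
(W + B(-7, -1))² = (9 - 5*(-1))² = (9 + 5)² = 14² = 196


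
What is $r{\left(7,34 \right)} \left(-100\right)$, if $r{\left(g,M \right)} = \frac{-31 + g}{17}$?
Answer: $\frac{2400}{17} \approx 141.18$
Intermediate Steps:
$r{\left(g,M \right)} = - \frac{31}{17} + \frac{g}{17}$ ($r{\left(g,M \right)} = \left(-31 + g\right) \frac{1}{17} = - \frac{31}{17} + \frac{g}{17}$)
$r{\left(7,34 \right)} \left(-100\right) = \left(- \frac{31}{17} + \frac{1}{17} \cdot 7\right) \left(-100\right) = \left(- \frac{31}{17} + \frac{7}{17}\right) \left(-100\right) = \left(- \frac{24}{17}\right) \left(-100\right) = \frac{2400}{17}$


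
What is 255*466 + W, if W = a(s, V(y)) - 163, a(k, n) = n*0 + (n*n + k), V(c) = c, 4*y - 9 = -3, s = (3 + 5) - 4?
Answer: 474693/4 ≈ 1.1867e+5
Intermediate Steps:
s = 4 (s = 8 - 4 = 4)
y = 3/2 (y = 9/4 + (1/4)*(-3) = 9/4 - 3/4 = 3/2 ≈ 1.5000)
a(k, n) = k + n**2 (a(k, n) = 0 + (n**2 + k) = 0 + (k + n**2) = k + n**2)
W = -627/4 (W = (4 + (3/2)**2) - 163 = (4 + 9/4) - 163 = 25/4 - 163 = -627/4 ≈ -156.75)
255*466 + W = 255*466 - 627/4 = 118830 - 627/4 = 474693/4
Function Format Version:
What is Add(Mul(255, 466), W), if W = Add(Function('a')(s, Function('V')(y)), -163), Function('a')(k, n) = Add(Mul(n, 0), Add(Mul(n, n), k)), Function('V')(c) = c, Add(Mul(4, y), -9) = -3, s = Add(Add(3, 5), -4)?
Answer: Rational(474693, 4) ≈ 1.1867e+5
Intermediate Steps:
s = 4 (s = Add(8, -4) = 4)
y = Rational(3, 2) (y = Add(Rational(9, 4), Mul(Rational(1, 4), -3)) = Add(Rational(9, 4), Rational(-3, 4)) = Rational(3, 2) ≈ 1.5000)
Function('a')(k, n) = Add(k, Pow(n, 2)) (Function('a')(k, n) = Add(0, Add(Pow(n, 2), k)) = Add(0, Add(k, Pow(n, 2))) = Add(k, Pow(n, 2)))
W = Rational(-627, 4) (W = Add(Add(4, Pow(Rational(3, 2), 2)), -163) = Add(Add(4, Rational(9, 4)), -163) = Add(Rational(25, 4), -163) = Rational(-627, 4) ≈ -156.75)
Add(Mul(255, 466), W) = Add(Mul(255, 466), Rational(-627, 4)) = Add(118830, Rational(-627, 4)) = Rational(474693, 4)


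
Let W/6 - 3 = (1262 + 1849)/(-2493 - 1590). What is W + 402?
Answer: 565398/1361 ≈ 415.43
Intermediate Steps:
W = 18276/1361 (W = 18 + 6*((1262 + 1849)/(-2493 - 1590)) = 18 + 6*(3111/(-4083)) = 18 + 6*(3111*(-1/4083)) = 18 + 6*(-1037/1361) = 18 - 6222/1361 = 18276/1361 ≈ 13.428)
W + 402 = 18276/1361 + 402 = 565398/1361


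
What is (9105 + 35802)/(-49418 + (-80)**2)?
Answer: -44907/43018 ≈ -1.0439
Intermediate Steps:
(9105 + 35802)/(-49418 + (-80)**2) = 44907/(-49418 + 6400) = 44907/(-43018) = 44907*(-1/43018) = -44907/43018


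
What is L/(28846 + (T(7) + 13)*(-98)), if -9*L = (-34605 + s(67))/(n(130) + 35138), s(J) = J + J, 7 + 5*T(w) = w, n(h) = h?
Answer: 34471/8751683664 ≈ 3.9388e-6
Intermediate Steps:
T(w) = -7/5 + w/5
s(J) = 2*J
L = 34471/317412 (L = -(-34605 + 2*67)/(9*(130 + 35138)) = -(-34605 + 134)/(9*35268) = -(-34471)/(9*35268) = -1/9*(-34471/35268) = 34471/317412 ≈ 0.10860)
L/(28846 + (T(7) + 13)*(-98)) = 34471/(317412*(28846 + ((-7/5 + (1/5)*7) + 13)*(-98))) = 34471/(317412*(28846 + ((-7/5 + 7/5) + 13)*(-98))) = 34471/(317412*(28846 + (0 + 13)*(-98))) = 34471/(317412*(28846 + 13*(-98))) = 34471/(317412*(28846 - 1274)) = (34471/317412)/27572 = (34471/317412)*(1/27572) = 34471/8751683664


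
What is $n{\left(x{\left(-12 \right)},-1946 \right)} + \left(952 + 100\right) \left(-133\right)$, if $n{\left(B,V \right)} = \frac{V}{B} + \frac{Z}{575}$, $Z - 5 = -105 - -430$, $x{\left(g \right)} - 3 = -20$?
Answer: $- \frac{273310868}{1955} \approx -1.398 \cdot 10^{5}$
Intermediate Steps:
$x{\left(g \right)} = -17$ ($x{\left(g \right)} = 3 - 20 = -17$)
$Z = 330$ ($Z = 5 - -325 = 5 + \left(-105 + 430\right) = 5 + 325 = 330$)
$n{\left(B,V \right)} = \frac{66}{115} + \frac{V}{B}$ ($n{\left(B,V \right)} = \frac{V}{B} + \frac{330}{575} = \frac{V}{B} + 330 \cdot \frac{1}{575} = \frac{V}{B} + \frac{66}{115} = \frac{66}{115} + \frac{V}{B}$)
$n{\left(x{\left(-12 \right)},-1946 \right)} + \left(952 + 100\right) \left(-133\right) = \left(\frac{66}{115} - \frac{1946}{-17}\right) + \left(952 + 100\right) \left(-133\right) = \left(\frac{66}{115} - - \frac{1946}{17}\right) + 1052 \left(-133\right) = \left(\frac{66}{115} + \frac{1946}{17}\right) - 139916 = \frac{224912}{1955} - 139916 = - \frac{273310868}{1955}$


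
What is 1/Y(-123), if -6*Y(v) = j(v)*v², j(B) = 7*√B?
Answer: 2*I*√123/4342023 ≈ 5.1085e-6*I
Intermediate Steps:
Y(v) = -7*v^(5/2)/6 (Y(v) = -7*√v*v²/6 = -7*v^(5/2)/6)
1/Y(-123) = 1/(-35301*I*√123/2) = 2*I*√123/4342023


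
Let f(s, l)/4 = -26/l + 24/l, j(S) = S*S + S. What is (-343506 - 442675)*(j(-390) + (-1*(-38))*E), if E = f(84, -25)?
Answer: -2982026986774/25 ≈ -1.1928e+11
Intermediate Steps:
j(S) = S + S² (j(S) = S² + S = S + S²)
f(s, l) = -8/l (f(s, l) = 4*(-26/l + 24/l) = 4*(-2/l) = -8/l)
E = 8/25 (E = -8/(-25) = -8*(-1/25) = 8/25 ≈ 0.32000)
(-343506 - 442675)*(j(-390) + (-1*(-38))*E) = (-343506 - 442675)*(-390*(1 - 390) - 1*(-38)*(8/25)) = -786181*(-390*(-389) + 38*(8/25)) = -786181*(151710 + 304/25) = -786181*3793054/25 = -2982026986774/25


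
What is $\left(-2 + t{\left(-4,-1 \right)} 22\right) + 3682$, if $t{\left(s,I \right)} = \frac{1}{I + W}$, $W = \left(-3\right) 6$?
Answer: $\frac{69898}{19} \approx 3678.8$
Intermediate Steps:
$W = -18$
$t{\left(s,I \right)} = \frac{1}{-18 + I}$ ($t{\left(s,I \right)} = \frac{1}{I - 18} = \frac{1}{-18 + I}$)
$\left(-2 + t{\left(-4,-1 \right)} 22\right) + 3682 = \left(-2 + \frac{1}{-18 - 1} \cdot 22\right) + 3682 = \left(-2 + \frac{1}{-19} \cdot 22\right) + 3682 = \left(-2 - \frac{22}{19}\right) + 3682 = - \frac{60}{19} + 3682 = \frac{69898}{19}$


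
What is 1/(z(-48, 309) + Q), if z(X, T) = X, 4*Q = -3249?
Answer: -4/3441 ≈ -0.0011625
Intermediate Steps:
Q = -3249/4 (Q = (¼)*(-3249) = -3249/4 ≈ -812.25)
1/(z(-48, 309) + Q) = 1/(-48 - 3249/4) = 1/(-3441/4) = -4/3441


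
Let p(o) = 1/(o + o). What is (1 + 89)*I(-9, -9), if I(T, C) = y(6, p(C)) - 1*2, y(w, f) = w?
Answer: 360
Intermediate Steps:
p(o) = 1/(2*o)
I(T, C) = 4 (I(T, C) = 6 - 1*2 = 6 - 2 = 4)
(1 + 89)*I(-9, -9) = (1 + 89)*4 = 90*4 = 360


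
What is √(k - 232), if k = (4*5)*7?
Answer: 2*I*√23 ≈ 9.5917*I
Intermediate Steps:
k = 140 (k = 20*7 = 140)
√(k - 232) = √(140 - 232) = √(-92) = 2*I*√23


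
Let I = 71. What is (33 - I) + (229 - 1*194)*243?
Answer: 8467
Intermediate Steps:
(33 - I) + (229 - 1*194)*243 = (33 - 1*71) + (229 - 1*194)*243 = (33 - 71) + (229 - 194)*243 = -38 + 35*243 = -38 + 8505 = 8467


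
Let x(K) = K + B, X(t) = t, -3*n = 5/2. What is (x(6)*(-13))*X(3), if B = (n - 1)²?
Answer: -4381/12 ≈ -365.08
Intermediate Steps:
n = -⅚ (n = -5/(3*2) = -⅓*5/2 = -⅚ ≈ -0.83333)
B = 121/36 (B = (-⅚ - 1)² = (-11/6)² = 121/36 ≈ 3.3611)
x(K) = 121/36 + K (x(K) = K + 121/36 = 121/36 + K)
(x(6)*(-13))*X(3) = ((121/36 + 6)*(-13))*3 = ((337/36)*(-13))*3 = -4381/36*3 = -4381/12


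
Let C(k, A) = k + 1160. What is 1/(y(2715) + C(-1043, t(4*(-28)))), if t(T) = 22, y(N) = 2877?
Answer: 1/2994 ≈ 0.00033400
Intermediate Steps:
C(k, A) = 1160 + k
1/(y(2715) + C(-1043, t(4*(-28)))) = 1/(2877 + (1160 - 1043)) = 1/(2877 + 117) = 1/2994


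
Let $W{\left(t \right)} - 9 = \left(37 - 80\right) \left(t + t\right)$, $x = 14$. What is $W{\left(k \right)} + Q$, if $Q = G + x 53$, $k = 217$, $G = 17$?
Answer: $-17894$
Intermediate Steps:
$W{\left(t \right)} = 9 - 86 t$ ($W{\left(t \right)} = 9 + \left(37 - 80\right) \left(t + t\right) = 9 - 43 \cdot 2 t = 9 - 86 t$)
$Q = 759$ ($Q = 17 + 14 \cdot 53 = 17 + 742 = 759$)
$W{\left(k \right)} + Q = \left(9 - 18662\right) + 759 = -18653 + 759 = -17894$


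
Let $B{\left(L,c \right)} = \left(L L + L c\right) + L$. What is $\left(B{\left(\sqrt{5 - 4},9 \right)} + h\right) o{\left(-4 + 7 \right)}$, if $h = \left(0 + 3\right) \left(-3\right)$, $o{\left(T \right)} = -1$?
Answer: $-2$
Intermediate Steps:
$B{\left(L,c \right)} = L + L^{2} + L c$ ($B{\left(L,c \right)} = \left(L^{2} + L c\right) + L = L + L^{2} + L c$)
$h = -9$ ($h = 3 \left(-3\right) = -9$)
$\left(B{\left(\sqrt{5 - 4},9 \right)} + h\right) o{\left(-4 + 7 \right)} = \left(\sqrt{5 - 4} \left(1 + \sqrt{5 - 4} + 9\right) - 9\right) \left(-1\right) = \left(\sqrt{1} \left(1 + \sqrt{1} + 9\right) - 9\right) \left(-1\right) = \left(1 \left(1 + 1 + 9\right) - 9\right) \left(-1\right) = \left(1 \cdot 11 - 9\right) \left(-1\right) = \left(11 - 9\right) \left(-1\right) = 2 \left(-1\right) = -2$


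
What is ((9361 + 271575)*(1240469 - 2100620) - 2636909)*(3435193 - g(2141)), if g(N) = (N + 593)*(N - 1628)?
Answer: -491190151235717495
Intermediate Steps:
g(N) = (-1628 + N)*(593 + N) (g(N) = (593 + N)*(-1628 + N) = (-1628 + N)*(593 + N))
((9361 + 271575)*(1240469 - 2100620) - 2636909)*(3435193 - g(2141)) = ((9361 + 271575)*(1240469 - 2100620) - 2636909)*(3435193 - (-965404 + 2141² - 1035*2141)) = (280936*(-860151) - 2636909)*(3435193 - (-965404 + 4583881 - 2215935)) = (-241647381336 - 2636909)*(3435193 - 1*1402542) = -241650018245*(3435193 - 1402542) = -241650018245*2032651 = -491190151235717495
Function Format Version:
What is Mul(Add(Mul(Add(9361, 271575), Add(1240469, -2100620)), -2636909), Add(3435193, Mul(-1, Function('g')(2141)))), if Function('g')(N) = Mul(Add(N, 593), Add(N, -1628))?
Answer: -491190151235717495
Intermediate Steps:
Function('g')(N) = Mul(Add(-1628, N), Add(593, N)) (Function('g')(N) = Mul(Add(593, N), Add(-1628, N)) = Mul(Add(-1628, N), Add(593, N)))
Mul(Add(Mul(Add(9361, 271575), Add(1240469, -2100620)), -2636909), Add(3435193, Mul(-1, Function('g')(2141)))) = Mul(Add(Mul(Add(9361, 271575), Add(1240469, -2100620)), -2636909), Add(3435193, Mul(-1, Add(-965404, Pow(2141, 2), Mul(-1035, 2141))))) = Mul(Add(Mul(280936, -860151), -2636909), Add(3435193, Mul(-1, Add(-965404, 4583881, -2215935)))) = Mul(Add(-241647381336, -2636909), Add(3435193, Mul(-1, 1402542))) = Mul(-241650018245, Add(3435193, -1402542)) = Mul(-241650018245, 2032651) = -491190151235717495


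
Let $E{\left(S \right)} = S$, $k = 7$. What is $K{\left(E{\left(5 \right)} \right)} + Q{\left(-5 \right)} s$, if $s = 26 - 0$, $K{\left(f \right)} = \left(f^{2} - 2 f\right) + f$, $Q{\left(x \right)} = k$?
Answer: $202$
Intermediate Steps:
$Q{\left(x \right)} = 7$
$K{\left(f \right)} = f^{2} - f$
$s = 26$ ($s = 26 + 0 = 26$)
$K{\left(E{\left(5 \right)} \right)} + Q{\left(-5 \right)} s = 5 \left(-1 + 5\right) + 7 \cdot 26 = 5 \cdot 4 + 182 = 20 + 182 = 202$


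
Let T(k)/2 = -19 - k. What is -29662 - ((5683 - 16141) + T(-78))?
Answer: -19322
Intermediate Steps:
T(k) = -38 - 2*k (T(k) = 2*(-19 - k) = -38 - 2*k)
-29662 - ((5683 - 16141) + T(-78)) = -29662 - ((5683 - 16141) + (-38 - 2*(-78))) = -29662 - (-10458 + (-38 + 156)) = -29662 - (-10458 + 118) = -29662 - 1*(-10340) = -29662 + 10340 = -19322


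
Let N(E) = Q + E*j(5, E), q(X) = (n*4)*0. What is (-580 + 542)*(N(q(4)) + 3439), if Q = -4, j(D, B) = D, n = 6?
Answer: -130530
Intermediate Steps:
q(X) = 0 (q(X) = (6*4)*0 = 24*0 = 0)
N(E) = -4 + 5*E (N(E) = -4 + E*5 = -4 + 5*E)
(-580 + 542)*(N(q(4)) + 3439) = (-580 + 542)*((-4 + 5*0) + 3439) = -38*((-4 + 0) + 3439) = -38*(-4 + 3439) = -38*3435 = -130530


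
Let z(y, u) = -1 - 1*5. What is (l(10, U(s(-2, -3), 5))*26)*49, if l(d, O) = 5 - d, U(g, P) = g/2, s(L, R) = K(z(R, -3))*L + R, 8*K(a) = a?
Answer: -6370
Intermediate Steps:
z(y, u) = -6 (z(y, u) = -1 - 5 = -6)
K(a) = a/8
s(L, R) = R - 3*L/4 (s(L, R) = ((⅛)*(-6))*L + R = -3*L/4 + R = R - 3*L/4)
U(g, P) = g/2 (U(g, P) = g*(½) = g/2)
(l(10, U(s(-2, -3), 5))*26)*49 = ((5 - 1*10)*26)*49 = ((5 - 10)*26)*49 = -5*26*49 = -130*49 = -6370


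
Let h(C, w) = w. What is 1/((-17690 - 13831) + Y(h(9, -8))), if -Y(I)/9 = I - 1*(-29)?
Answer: -1/31710 ≈ -3.1536e-5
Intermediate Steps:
Y(I) = -261 - 9*I (Y(I) = -9*(I - 1*(-29)) = -9*(I + 29) = -9*(29 + I) = -261 - 9*I)
1/((-17690 - 13831) + Y(h(9, -8))) = 1/((-17690 - 13831) + (-261 - 9*(-8))) = 1/(-31521 + (-261 + 72)) = 1/(-31521 - 189) = 1/(-31710) = -1/31710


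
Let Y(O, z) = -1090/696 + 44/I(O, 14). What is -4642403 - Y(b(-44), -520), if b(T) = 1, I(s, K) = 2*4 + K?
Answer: -1615556395/348 ≈ -4.6424e+6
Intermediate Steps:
I(s, K) = 8 + K
Y(O, z) = 151/348 (Y(O, z) = -1090/696 + 44/(8 + 14) = -1090*1/696 + 44/22 = -545/348 + 44*(1/22) = -545/348 + 2 = 151/348)
-4642403 - Y(b(-44), -520) = -4642403 - 1*151/348 = -4642403 - 151/348 = -1615556395/348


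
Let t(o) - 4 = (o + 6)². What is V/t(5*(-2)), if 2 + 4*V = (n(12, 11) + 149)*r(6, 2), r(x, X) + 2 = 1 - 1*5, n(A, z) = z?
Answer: -481/40 ≈ -12.025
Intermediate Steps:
r(x, X) = -6 (r(x, X) = -2 + (1 - 1*5) = -2 + (1 - 5) = -2 - 4 = -6)
t(o) = 4 + (6 + o)² (t(o) = 4 + (o + 6)² = 4 + (6 + o)²)
V = -481/2 (V = -½ + ((11 + 149)*(-6))/4 = -½ + (160*(-6))/4 = -½ + (¼)*(-960) = -½ - 240 = -481/2 ≈ -240.50)
V/t(5*(-2)) = -481/(2*(4 + (6 + 5*(-2))²)) = -481/(2*(4 + (6 - 10)²)) = -481/(2*(4 + (-4)²)) = -481/(2*(4 + 16)) = -481/2/20 = -481/2*1/20 = -481/40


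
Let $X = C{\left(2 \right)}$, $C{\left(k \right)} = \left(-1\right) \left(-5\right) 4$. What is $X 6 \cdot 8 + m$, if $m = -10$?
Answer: $950$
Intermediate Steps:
$C{\left(k \right)} = 20$ ($C{\left(k \right)} = 5 \cdot 4 = 20$)
$X = 20$
$X 6 \cdot 8 + m = 20 \cdot 6 \cdot 8 - 10 = 20 \cdot 48 - 10 = 960 - 10 = 950$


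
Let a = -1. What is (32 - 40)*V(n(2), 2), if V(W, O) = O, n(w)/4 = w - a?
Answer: -16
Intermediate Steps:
n(w) = 4 + 4*w (n(w) = 4*(w - 1*(-1)) = 4*(w + 1) = 4*(1 + w) = 4 + 4*w)
(32 - 40)*V(n(2), 2) = (32 - 40)*2 = -8*2 = -16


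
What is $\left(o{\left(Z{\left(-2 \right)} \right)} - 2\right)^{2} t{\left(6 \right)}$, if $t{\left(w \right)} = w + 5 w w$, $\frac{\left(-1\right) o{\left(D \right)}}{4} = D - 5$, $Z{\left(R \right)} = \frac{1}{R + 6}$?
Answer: $53754$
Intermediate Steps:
$Z{\left(R \right)} = \frac{1}{6 + R}$
$o{\left(D \right)} = 20 - 4 D$ ($o{\left(D \right)} = - 4 \left(D - 5\right) = - 4 \left(-5 + D\right) = 20 - 4 D$)
$t{\left(w \right)} = w + 5 w^{2}$
$\left(o{\left(Z{\left(-2 \right)} \right)} - 2\right)^{2} t{\left(6 \right)} = \left(\left(20 - \frac{4}{6 - 2}\right) - 2\right)^{2} \cdot 6 \left(1 + 5 \cdot 6\right) = \left(\left(20 - \frac{4}{4}\right) - 2\right)^{2} \cdot 6 \left(1 + 30\right) = \left(\left(20 - 1\right) - 2\right)^{2} \cdot 6 \cdot 31 = \left(\left(20 - 1\right) - 2\right)^{2} \cdot 186 = \left(19 - 2\right)^{2} \cdot 186 = 17^{2} \cdot 186 = 289 \cdot 186 = 53754$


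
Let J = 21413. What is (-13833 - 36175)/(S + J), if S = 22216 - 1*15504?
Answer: -50008/28125 ≈ -1.7781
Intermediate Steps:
S = 6712 (S = 22216 - 15504 = 6712)
(-13833 - 36175)/(S + J) = (-13833 - 36175)/(6712 + 21413) = -50008/28125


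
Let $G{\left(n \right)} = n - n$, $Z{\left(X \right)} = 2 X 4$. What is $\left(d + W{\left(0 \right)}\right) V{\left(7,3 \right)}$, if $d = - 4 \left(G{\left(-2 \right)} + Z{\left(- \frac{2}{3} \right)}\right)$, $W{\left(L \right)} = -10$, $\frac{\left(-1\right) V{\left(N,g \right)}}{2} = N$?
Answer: $- \frac{476}{3} \approx -158.67$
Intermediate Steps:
$V{\left(N,g \right)} = - 2 N$
$Z{\left(X \right)} = 8 X$
$G{\left(n \right)} = 0$
$d = \frac{64}{3}$ ($d = - 4 \left(0 + 8 \left(- \frac{2}{3}\right)\right) = - 4 \left(0 - \frac{16}{3}\right) = \left(-4\right) \left(- \frac{16}{3}\right) = \frac{64}{3} \approx 21.333$)
$\left(d + W{\left(0 \right)}\right) V{\left(7,3 \right)} = \left(\frac{64}{3} - 10\right) \left(\left(-2\right) 7\right) = \frac{34}{3} \left(-14\right) = - \frac{476}{3}$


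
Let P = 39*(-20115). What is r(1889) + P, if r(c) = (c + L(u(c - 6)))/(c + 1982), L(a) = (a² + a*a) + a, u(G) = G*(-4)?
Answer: -2923285030/3871 ≈ -7.5518e+5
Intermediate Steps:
P = -784485
u(G) = -4*G
L(a) = a + 2*a² (L(a) = (a² + a²) + a = 2*a² + a = a + 2*a²)
r(c) = (c + (24 - 4*c)*(49 - 8*c))/(1982 + c) (r(c) = (c + (-4*(c - 6))*(1 + 2*(-4*(c - 6))))/(c + 1982) = (c + (-4*(-6 + c))*(1 + 2*(-4*(-6 + c))))/(1982 + c) = (c + (24 - 4*c)*(1 + 2*(24 - 4*c)))/(1982 + c) = (c + (24 - 4*c)*(1 + (48 - 8*c)))/(1982 + c) = (c + (24 - 4*c)*(49 - 8*c))/(1982 + c))
r(1889) + P = (1176 - 387*1889 + 32*1889²)/(1982 + 1889) - 784485 = (1176 - 731043 + 32*3568321)/3871 - 784485 = (1176 - 731043 + 114186272)/3871 - 784485 = (1/3871)*113456405 - 784485 = 113456405/3871 - 784485 = -2923285030/3871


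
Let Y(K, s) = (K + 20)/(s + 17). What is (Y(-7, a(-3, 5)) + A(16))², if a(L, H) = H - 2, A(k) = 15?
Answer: 97969/400 ≈ 244.92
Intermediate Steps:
a(L, H) = -2 + H
Y(K, s) = (20 + K)/(17 + s)
(Y(-7, a(-3, 5)) + A(16))² = ((20 - 7)/(17 + (-2 + 5)) + 15)² = (13/(17 + 3) + 15)² = (13/20 + 15)² = (313/20)² = 97969/400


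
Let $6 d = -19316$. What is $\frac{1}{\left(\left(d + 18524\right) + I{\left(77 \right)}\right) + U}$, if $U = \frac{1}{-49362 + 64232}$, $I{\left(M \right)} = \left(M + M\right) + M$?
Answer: $\frac{44610}{693046093} \approx 6.4368 \cdot 10^{-5}$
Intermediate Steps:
$I{\left(M \right)} = 3 M$ ($I{\left(M \right)} = 2 M + M = 3 M$)
$d = - \frac{9658}{3}$ ($d = \frac{1}{6} \left(-19316\right) = - \frac{9658}{3} \approx -3219.3$)
$U = \frac{1}{14870} \approx 6.725 \cdot 10^{-5}$
$\frac{1}{\left(\left(d + 18524\right) + I{\left(77 \right)}\right) + U} = \frac{1}{\left(\left(- \frac{9658}{3} + 18524\right) + 3 \cdot 77\right) + \frac{1}{14870}} = \frac{1}{\left(\frac{45914}{3} + 231\right) + \frac{1}{14870}} = \frac{1}{\frac{46607}{3} + \frac{1}{14870}} = \frac{1}{\frac{693046093}{44610}} = \frac{44610}{693046093}$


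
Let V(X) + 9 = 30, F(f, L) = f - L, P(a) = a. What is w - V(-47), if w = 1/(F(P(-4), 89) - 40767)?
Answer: -858061/40860 ≈ -21.000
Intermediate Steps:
V(X) = 21 (V(X) = -9 + 30 = 21)
w = -1/40860 (w = 1/((-4 - 1*89) - 40767) = 1/((-4 - 89) - 40767) = 1/(-93 - 40767) = 1/(-40860) = -1/40860 ≈ -2.4474e-5)
w - V(-47) = -1/40860 - 1*21 = -1/40860 - 21 = -858061/40860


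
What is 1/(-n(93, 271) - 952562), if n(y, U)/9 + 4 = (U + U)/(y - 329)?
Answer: -118/112395629 ≈ -1.0499e-6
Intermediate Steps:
n(y, U) = -36 + 18*U/(-329 + y) (n(y, U) = -36 + 9*((U + U)/(y - 329)) = -36 + 9*((2*U)/(-329 + y)) = -36 + 9*(2*U/(-329 + y)) = -36 + 18*U/(-329 + y))
1/(-n(93, 271) - 952562) = 1/(-18*(658 + 271 - 2*93)/(-329 + 93) - 952562) = 1/(-18*(658 + 271 - 186)/(-236) - 952562) = 1/(-18*(-1)*743/236 - 952562) = 1/(-1*(-6687/118) - 952562) = 1/(6687/118 - 952562) = 1/(-112395629/118) = -118/112395629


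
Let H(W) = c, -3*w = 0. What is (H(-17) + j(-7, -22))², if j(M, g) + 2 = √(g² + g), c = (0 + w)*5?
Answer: (2 - √462)² ≈ 380.02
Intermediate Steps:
w = 0 (w = -⅓*0 = 0)
c = 0 (c = (0 + 0)*5 = 0*5 = 0)
H(W) = 0
j(M, g) = -2 + √(g + g²) (j(M, g) = -2 + √(g² + g) = -2 + √(g + g²))
(H(-17) + j(-7, -22))² = (0 + (-2 + √(-22*(1 - 22))))² = (0 + (-2 + √(-22*(-21))))² = (0 + (-2 + √462))² = (-2 + √462)²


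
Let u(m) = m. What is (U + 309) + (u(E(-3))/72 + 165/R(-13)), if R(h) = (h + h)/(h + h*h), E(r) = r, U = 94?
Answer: -14089/24 ≈ -587.04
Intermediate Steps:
R(h) = 2*h/(h + h**2) (R(h) = (2*h)/(h + h**2) = 2*h/(h + h**2))
(U + 309) + (u(E(-3))/72 + 165/R(-13)) = (94 + 309) + (-3/72 + 165/((2/(1 - 13)))) = 403 + (-3*1/72 + 165/((2/(-12)))) = 403 + (-1/24 + 165/((2*(-1/12)))) = 403 + (-1/24 + 165/(-1/6)) = 403 + (-1/24 + 165*(-6)) = 403 + (-1/24 - 990) = 403 - 23761/24 = -14089/24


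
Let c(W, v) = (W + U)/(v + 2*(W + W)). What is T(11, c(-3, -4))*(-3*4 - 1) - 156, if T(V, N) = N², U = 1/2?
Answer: -160069/1024 ≈ -156.32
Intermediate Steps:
U = ½ ≈ 0.50000
c(W, v) = (½ + W)/(v + 4*W) (c(W, v) = (W + ½)/(v + 2*(W + W)) = (½ + W)/(v + 2*(2*W)) = (½ + W)/(v + 4*W))
T(11, c(-3, -4))*(-3*4 - 1) - 156 = ((½ - 3)/(-4 + 4*(-3)))²*(-3*4 - 1) - 156 = (-5/2/(-4 - 12))²*(-12 - 1) - 156 = (-5/2/(-16))²*(-13) - 156 = (-1/16*(-5/2))²*(-13) - 156 = (5/32)²*(-13) - 156 = (25/1024)*(-13) - 156 = -325/1024 - 156 = -160069/1024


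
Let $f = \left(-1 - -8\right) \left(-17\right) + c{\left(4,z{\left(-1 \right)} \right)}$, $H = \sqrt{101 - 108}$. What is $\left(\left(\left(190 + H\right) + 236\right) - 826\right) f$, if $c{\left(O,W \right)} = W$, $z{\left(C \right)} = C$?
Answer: $48000 - 120 i \sqrt{7} \approx 48000.0 - 317.49 i$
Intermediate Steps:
$H = i \sqrt{7}$ ($H = \sqrt{-7} = i \sqrt{7} \approx 2.6458 i$)
$f = -120$ ($f = \left(-1 - -8\right) \left(-17\right) - 1 = \left(-1 + 8\right) \left(-17\right) - 1 = 7 \left(-17\right) - 1 = -119 - 1 = -120$)
$\left(\left(\left(190 + H\right) + 236\right) - 826\right) f = \left(\left(\left(190 + i \sqrt{7}\right) + 236\right) - 826\right) \left(-120\right) = \left(\left(426 + i \sqrt{7}\right) - 826\right) \left(-120\right) = \left(-400 + i \sqrt{7}\right) \left(-120\right) = 48000 - 120 i \sqrt{7}$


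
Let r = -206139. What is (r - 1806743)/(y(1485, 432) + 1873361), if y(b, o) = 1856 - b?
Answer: -1006441/936866 ≈ -1.0743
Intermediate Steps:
(r - 1806743)/(y(1485, 432) + 1873361) = (-206139 - 1806743)/((1856 - 1*1485) + 1873361) = -2012882/((1856 - 1485) + 1873361) = -2012882/(371 + 1873361) = -2012882/1873732 = -2012882*1/1873732 = -1006441/936866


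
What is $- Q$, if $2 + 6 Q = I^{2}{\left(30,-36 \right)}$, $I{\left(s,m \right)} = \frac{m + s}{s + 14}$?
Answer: $\frac{959}{2904} \approx 0.33023$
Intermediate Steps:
$I{\left(s,m \right)} = \frac{m + s}{14 + s}$
$Q = - \frac{959}{2904}$ ($Q = - \frac{1}{3} + \frac{\left(\frac{-36 + 30}{14 + 30}\right)^{2}}{6} = - \frac{1}{3} + \frac{\left(\frac{1}{44} \left(-6\right)\right)^{2}}{6} = - \frac{1}{3} + \frac{\left(- \frac{3}{22}\right)^{2}}{6} = - \frac{1}{3} + \frac{1}{6} \cdot \frac{9}{484} = - \frac{1}{3} + \frac{3}{968} = - \frac{959}{2904} \approx -0.33023$)
$- Q = \left(-1\right) \left(- \frac{959}{2904}\right) = \frac{959}{2904}$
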